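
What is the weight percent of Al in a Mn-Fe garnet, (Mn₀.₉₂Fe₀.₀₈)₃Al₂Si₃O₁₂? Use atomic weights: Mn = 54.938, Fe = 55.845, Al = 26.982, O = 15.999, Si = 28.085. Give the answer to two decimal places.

10.90 wt%

Formula mass = 2.76·54.938 + 0.24·55.845 + 2·26.982 + 3·28.085 + 12·15.999 = 495.239 g/mol, of which 53.964 g is Al.
So Al makes up 53.964/495.239 = 0.1090 of the mass, i.e. 10.90%.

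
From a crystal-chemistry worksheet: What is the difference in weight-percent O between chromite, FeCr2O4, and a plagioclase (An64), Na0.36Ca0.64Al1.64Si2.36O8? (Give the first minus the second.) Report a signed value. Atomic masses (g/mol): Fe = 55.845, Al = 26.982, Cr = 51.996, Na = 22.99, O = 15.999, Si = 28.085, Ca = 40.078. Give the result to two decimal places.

O in FeCr2O4: molar mass 223.833 g/mol; 4×15.999 = 63.996 g → 28.59 wt%.
O in Na0.36Ca0.64Al1.64Si2.36O8: molar mass 272.449 g/mol; 8×15.999 = 127.992 g → 46.98 wt%.
Difference = 28.59 − 46.98 = -18.39 percentage points.

-18.39 percentage points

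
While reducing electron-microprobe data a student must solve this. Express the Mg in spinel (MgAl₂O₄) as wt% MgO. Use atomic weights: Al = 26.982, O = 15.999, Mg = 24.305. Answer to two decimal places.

28.33 wt%

Molar mass of MgAl₂O₄ = 1*24.305 + 2*26.982 + 4*15.999 = 142.265 g/mol.
Each formula unit contains 1 Mg, equivalent to 1/1 = 1.0000 mol MgO.
M(MgO) = 1×24.305 + 1×15.999 = 40.304 g/mol.
Mass of MgO per formula unit = 1.0000 × 40.304 = 40.304 g.
MgO wt% = 40.304 / 142.265 × 100 = 28.33%.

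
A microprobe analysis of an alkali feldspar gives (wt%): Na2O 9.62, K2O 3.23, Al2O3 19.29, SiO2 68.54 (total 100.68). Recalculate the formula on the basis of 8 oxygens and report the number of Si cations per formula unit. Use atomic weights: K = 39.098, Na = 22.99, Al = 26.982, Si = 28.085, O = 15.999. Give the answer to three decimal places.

3.003 Si apfu

Na2O (M=61.979): mol = 0.15521; Na = 0.31042, O = 0.15521.
K2O (M=94.195): mol = 0.03429; K = 0.06858, O = 0.03429.
Al2O3 (M=101.961): mol = 0.18919; Al = 0.37838, O = 0.56757.
SiO2 (M=60.083): mol = 1.14076; Si = 1.14076, O = 2.28152.
ΣO = 3.03859; factor = 8/ΣO = 2.63280.
Si apfu = 1.14076 × 2.63280 = 3.003.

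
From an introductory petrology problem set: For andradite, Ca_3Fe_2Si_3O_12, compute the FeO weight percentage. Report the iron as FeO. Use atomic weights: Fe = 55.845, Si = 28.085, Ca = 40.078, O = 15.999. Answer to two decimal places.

Formula mass = 508.167 g/mol.
2 Fe → 2.0000 mol FeO per formula unit; M(FeO) = 71.844, so FeO mass = 143.688 g.
143.688/508.167 × 100 = 28.28 wt%.

28.28 wt%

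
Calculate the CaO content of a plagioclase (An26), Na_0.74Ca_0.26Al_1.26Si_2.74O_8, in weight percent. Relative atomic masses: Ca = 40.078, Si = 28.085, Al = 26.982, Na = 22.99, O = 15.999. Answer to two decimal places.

5.47 wt%

Formula mass = 266.375 g/mol.
0.26 Ca → 0.2600 mol CaO per formula unit; M(CaO) = 56.077, so CaO mass = 14.580 g.
14.580/266.375 × 100 = 5.47 wt%.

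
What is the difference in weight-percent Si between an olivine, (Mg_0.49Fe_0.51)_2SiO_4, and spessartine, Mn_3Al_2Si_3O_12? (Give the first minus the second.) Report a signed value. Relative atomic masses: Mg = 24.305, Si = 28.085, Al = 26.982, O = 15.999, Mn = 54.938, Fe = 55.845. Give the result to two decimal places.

-0.77 percentage points

First mineral: 28.085 g Si in 172.862 g formula = 16.25 wt% Si.
Second mineral: 84.255 g Si in 495.021 g formula = 17.02 wt% Si.
16.25% − 17.02% gives a difference of -0.77 percentage points.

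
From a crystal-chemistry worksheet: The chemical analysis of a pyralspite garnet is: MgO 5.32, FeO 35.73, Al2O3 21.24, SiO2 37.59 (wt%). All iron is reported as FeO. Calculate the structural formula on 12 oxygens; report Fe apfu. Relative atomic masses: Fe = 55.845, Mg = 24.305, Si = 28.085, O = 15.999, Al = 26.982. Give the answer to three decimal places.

2.382 Fe apfu

5.32 wt% MgO ÷ 40.304 g/mol = 0.13200 mol, giving 0.13200 Mg and 0.13200 O.
35.73 wt% FeO ÷ 71.844 g/mol = 0.49733 mol, giving 0.49733 Fe and 0.49733 O.
21.24 wt% Al2O3 ÷ 101.961 g/mol = 0.20831 mol, giving 0.41662 Al and 0.62493 O.
37.59 wt% SiO2 ÷ 60.083 g/mol = 0.62563 mol, giving 0.62563 Si and 1.25126 O.
Oxygen sums to 2.50552; scaling by 12/2.50552 = 4.78942 puts the formula on 12 O.
Fe: 0.49733 × 4.78942 = 2.382 atoms per formula unit.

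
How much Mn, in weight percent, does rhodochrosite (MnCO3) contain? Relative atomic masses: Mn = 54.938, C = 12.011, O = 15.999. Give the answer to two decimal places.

47.79 weight percent

Molar mass of MnCO3: 1×54.938 + 1×12.011 + 3×15.999 = 114.946 g/mol.
Mass of Mn per formula unit: 1 × 54.938 = 54.938 g.
Weight fraction Mn = 54.938 / 114.946 = 0.4779.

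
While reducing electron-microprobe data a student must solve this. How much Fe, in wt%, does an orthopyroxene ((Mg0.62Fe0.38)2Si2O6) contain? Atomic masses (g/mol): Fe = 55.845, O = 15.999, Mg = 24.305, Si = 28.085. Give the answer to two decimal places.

M((Mg0.62Fe0.38)2Si2O6) = 224.744 g/mol.
Fe contributes 0.76 × 55.845 = 42.442 g per mole.
42.442/224.744 = 0.1888 → 18.88%.

18.88 wt%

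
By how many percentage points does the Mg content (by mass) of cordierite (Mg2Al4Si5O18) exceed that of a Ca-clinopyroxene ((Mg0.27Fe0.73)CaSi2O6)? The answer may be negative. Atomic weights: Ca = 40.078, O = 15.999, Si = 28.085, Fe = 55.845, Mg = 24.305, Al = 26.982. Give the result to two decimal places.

5.57 percentage points

First mineral: 48.610 g Mg in 584.945 g formula = 8.31 wt% Mg.
Second mineral: 6.562 g Mg in 239.571 g formula = 2.74 wt% Mg.
8.31% − 2.74% gives a difference of 5.57 percentage points.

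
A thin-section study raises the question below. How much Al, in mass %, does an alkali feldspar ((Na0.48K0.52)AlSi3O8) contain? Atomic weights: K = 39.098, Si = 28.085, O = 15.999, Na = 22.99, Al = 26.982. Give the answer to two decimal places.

M((Na0.48K0.52)AlSi3O8) = 270.595 g/mol.
Al contributes 1 × 26.982 = 26.982 g per mole.
26.982/270.595 = 0.0997 → 9.97%.

9.97 mass %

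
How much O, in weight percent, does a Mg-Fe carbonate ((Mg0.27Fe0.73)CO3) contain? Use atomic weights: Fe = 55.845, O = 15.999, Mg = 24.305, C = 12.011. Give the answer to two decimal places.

Formula mass = 0.27*24.305 + 0.73*55.845 + 1*12.011 + 3*15.999 = 107.337 g/mol, of which 47.997 g is O.
So O makes up 47.997/107.337 = 0.4472 of the mass, i.e. 44.72%.

44.72 weight percent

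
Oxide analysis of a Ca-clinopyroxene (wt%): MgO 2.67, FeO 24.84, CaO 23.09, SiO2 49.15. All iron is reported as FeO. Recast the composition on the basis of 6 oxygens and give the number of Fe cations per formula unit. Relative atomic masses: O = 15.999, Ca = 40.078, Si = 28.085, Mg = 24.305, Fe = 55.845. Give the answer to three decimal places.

0.843 Fe apfu

MgO: 2.67/40.304 = 0.06625 mol → 0.06625 mol Mg, 0.06625 mol O.
FeO: 24.84/71.844 = 0.34575 mol → 0.34575 mol Fe, 0.34575 mol O.
CaO: 23.09/56.077 = 0.41176 mol → 0.41176 mol Ca, 0.41176 mol O.
SiO2: 49.15/60.083 = 0.81804 mol → 0.81804 mol Si, 1.63608 mol O.
Total oxygen = 2.45984 mol. Normalization factor = 6/2.45984 = 2.43918.
Fe per 6 O = 0.34575 × 2.43918 = 0.843.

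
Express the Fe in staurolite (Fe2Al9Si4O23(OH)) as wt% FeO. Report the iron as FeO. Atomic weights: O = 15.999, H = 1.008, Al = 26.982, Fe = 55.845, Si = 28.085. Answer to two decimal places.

M(Fe2Al9Si4O23(OH)) = 851.852 g/mol; M(FeO) = 71.844 g/mol.
Moles FeO per formula unit = 2 Fe ÷ 1 = 2.0000.
FeO fraction = (2.0000 × 71.844) / 851.852 = 143.688/851.852 = 0.1687.

16.87 wt%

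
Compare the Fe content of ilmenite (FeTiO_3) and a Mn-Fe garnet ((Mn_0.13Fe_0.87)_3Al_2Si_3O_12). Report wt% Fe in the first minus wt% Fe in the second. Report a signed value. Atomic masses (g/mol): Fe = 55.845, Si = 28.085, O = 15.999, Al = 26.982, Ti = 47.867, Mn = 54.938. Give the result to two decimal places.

First mineral: 55.845 g Fe in 151.709 g formula = 36.81 wt% Fe.
Second mineral: 145.755 g Fe in 497.388 g formula = 29.30 wt% Fe.
36.81% − 29.30% gives a difference of 7.51 percentage points.

7.51 percentage points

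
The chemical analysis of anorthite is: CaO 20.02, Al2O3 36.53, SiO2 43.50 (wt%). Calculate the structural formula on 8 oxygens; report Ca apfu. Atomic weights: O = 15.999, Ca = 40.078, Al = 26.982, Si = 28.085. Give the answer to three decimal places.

CaO: 20.02/56.077 = 0.35701 mol → 0.35701 mol Ca, 0.35701 mol O.
Al2O3: 36.53/101.961 = 0.35827 mol → 0.71654 mol Al, 1.07481 mol O.
SiO2: 43.50/60.083 = 0.72400 mol → 0.72400 mol Si, 1.44800 mol O.
Total oxygen = 2.87982 mol. Normalization factor = 8/2.87982 = 2.77795.
Ca per 8 O = 0.35701 × 2.77795 = 0.992.

0.992 Ca apfu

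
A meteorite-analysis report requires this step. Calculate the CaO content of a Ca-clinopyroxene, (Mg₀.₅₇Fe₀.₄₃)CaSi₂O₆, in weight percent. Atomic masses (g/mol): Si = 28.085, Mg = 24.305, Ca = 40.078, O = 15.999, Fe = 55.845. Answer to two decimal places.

Molar mass of (Mg₀.₅₇Fe₀.₄₃)CaSi₂O₆ = 0.57·24.305 + 0.43·55.845 + 1·40.078 + 2·28.085 + 6·15.999 = 230.109 g/mol.
Each formula unit contains 1 Ca, equivalent to 1/1 = 1.0000 mol CaO.
M(CaO) = 1×40.078 + 1×15.999 = 56.077 g/mol.
Mass of CaO per formula unit = 1.0000 × 56.077 = 56.077 g.
CaO wt% = 56.077 / 230.109 × 100 = 24.37%.

24.37 wt%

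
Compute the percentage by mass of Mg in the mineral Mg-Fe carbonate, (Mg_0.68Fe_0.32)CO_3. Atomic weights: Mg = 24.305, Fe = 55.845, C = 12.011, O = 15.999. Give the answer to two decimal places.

Formula mass = 0.68·24.305 + 0.32·55.845 + 1·12.011 + 3·15.999 = 94.406 g/mol, of which 16.527 g is Mg.
So Mg makes up 16.527/94.406 = 0.1751 of the mass, i.e. 17.51%.

17.51 mass %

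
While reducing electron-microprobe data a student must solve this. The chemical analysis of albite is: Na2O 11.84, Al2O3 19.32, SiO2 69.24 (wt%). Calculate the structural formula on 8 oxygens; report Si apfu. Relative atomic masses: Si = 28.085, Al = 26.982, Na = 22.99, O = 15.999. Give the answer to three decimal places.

11.84 wt% Na2O ÷ 61.979 g/mol = 0.19103 mol, giving 0.38206 Na and 0.19103 O.
19.32 wt% Al2O3 ÷ 101.961 g/mol = 0.18948 mol, giving 0.37896 Al and 0.56844 O.
69.24 wt% SiO2 ÷ 60.083 g/mol = 1.15241 mol, giving 1.15241 Si and 2.30482 O.
Oxygen sums to 3.06429; scaling by 8/3.06429 = 2.61072 puts the formula on 8 O.
Si: 1.15241 × 2.61072 = 3.009 atoms per formula unit.

3.009 Si apfu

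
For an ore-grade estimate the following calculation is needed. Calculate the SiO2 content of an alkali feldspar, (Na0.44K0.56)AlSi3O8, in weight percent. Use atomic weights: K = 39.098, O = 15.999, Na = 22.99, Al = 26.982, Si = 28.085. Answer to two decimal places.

66.45 wt%

M((Na0.44K0.56)AlSi3O8) = 271.239 g/mol; M(SiO2) = 60.083 g/mol.
Moles SiO2 per formula unit = 3 Si ÷ 1 = 3.0000.
SiO2 fraction = (3.0000 × 60.083) / 271.239 = 180.249/271.239 = 0.6645.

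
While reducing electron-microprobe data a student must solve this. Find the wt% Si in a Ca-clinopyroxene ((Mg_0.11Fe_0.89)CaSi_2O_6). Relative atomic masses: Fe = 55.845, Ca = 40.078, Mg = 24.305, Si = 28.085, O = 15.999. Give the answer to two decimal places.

Formula mass = 0.11×24.305 + 0.89×55.845 + 1×40.078 + 2×28.085 + 6×15.999 = 244.618 g/mol, of which 56.170 g is Si.
So Si makes up 56.170/244.618 = 0.2296 of the mass, i.e. 22.96%.

22.96 mass %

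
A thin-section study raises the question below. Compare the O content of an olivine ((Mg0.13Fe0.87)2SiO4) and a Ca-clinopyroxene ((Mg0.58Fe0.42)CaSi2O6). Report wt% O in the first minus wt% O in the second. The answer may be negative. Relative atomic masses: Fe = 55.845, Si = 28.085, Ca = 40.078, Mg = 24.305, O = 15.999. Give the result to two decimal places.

-9.05 percentage points

O in (Mg0.13Fe0.87)2SiO4: molar mass 195.571 g/mol; 4×15.999 = 63.996 g → 32.72 wt%.
O in (Mg0.58Fe0.42)CaSi2O6: molar mass 229.794 g/mol; 6×15.999 = 95.994 g → 41.77 wt%.
Difference = 32.72 − 41.77 = -9.05 percentage points.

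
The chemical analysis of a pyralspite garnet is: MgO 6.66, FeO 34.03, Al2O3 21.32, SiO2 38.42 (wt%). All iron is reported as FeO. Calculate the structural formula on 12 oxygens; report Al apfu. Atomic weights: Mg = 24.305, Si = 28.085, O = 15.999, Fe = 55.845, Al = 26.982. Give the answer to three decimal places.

MgO (M=40.304): mol = 0.16524; Mg = 0.16524, O = 0.16524.
FeO (M=71.844): mol = 0.47367; Fe = 0.47367, O = 0.47367.
Al2O3 (M=101.961): mol = 0.20910; Al = 0.41820, O = 0.62730.
SiO2 (M=60.083): mol = 0.63945; Si = 0.63945, O = 1.27890.
ΣO = 2.54511; factor = 12/ΣO = 4.71492.
Al apfu = 0.41820 × 4.71492 = 1.972.

1.972 Al apfu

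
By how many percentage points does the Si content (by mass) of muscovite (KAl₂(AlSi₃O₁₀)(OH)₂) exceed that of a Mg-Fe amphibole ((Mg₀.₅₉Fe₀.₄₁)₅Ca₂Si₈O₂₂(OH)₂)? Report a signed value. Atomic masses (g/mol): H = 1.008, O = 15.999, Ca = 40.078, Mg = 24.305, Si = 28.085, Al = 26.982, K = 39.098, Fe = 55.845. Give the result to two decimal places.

Si in KAl₂(AlSi₃O₁₀)(OH)₂: molar mass 398.303 g/mol; 3×28.085 = 84.255 g → 21.15 wt%.
Si in (Mg₀.₅₉Fe₀.₄₁)₅Ca₂Si₈O₂₂(OH)₂: molar mass 877.010 g/mol; 8×28.085 = 224.680 g → 25.62 wt%.
Difference = 21.15 − 25.62 = -4.47 percentage points.

-4.47 percentage points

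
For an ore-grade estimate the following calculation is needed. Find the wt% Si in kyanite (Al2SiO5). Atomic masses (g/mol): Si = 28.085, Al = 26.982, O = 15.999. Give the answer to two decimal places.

17.33 wt%

Molar mass of Al2SiO5: 2·26.982 + 1·28.085 + 5·15.999 = 162.044 g/mol.
Mass of Si per formula unit: 1 × 28.085 = 28.085 g.
Weight fraction Si = 28.085 / 162.044 = 0.1733.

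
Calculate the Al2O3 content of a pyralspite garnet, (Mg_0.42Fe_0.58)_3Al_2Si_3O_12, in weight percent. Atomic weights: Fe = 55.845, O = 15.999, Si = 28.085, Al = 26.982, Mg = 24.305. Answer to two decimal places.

M((Mg_0.42Fe_0.58)_3Al_2Si_3O_12) = 458.002 g/mol; M(Al2O3) = 101.961 g/mol.
Moles Al2O3 per formula unit = 2 Al ÷ 2 = 1.0000.
Al2O3 fraction = (1.0000 × 101.961) / 458.002 = 101.961/458.002 = 0.2226.

22.26 wt%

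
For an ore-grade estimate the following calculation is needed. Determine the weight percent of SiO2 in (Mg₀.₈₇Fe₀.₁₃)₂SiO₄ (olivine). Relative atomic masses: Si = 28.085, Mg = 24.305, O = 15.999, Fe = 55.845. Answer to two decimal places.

40.35 wt%

M((Mg₀.₈₇Fe₀.₁₃)₂SiO₄) = 148.891 g/mol; M(SiO2) = 60.083 g/mol.
Moles SiO2 per formula unit = 1 Si ÷ 1 = 1.0000.
SiO2 fraction = (1.0000 × 60.083) / 148.891 = 60.083/148.891 = 0.4035.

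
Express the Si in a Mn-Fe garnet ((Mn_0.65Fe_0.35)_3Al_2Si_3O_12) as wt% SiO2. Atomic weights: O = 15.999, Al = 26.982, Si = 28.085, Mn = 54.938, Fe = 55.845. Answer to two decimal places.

Formula mass = 495.973 g/mol.
3 Si → 3.0000 mol SiO2 per formula unit; M(SiO2) = 60.083, so SiO2 mass = 180.249 g.
180.249/495.973 × 100 = 36.34 wt%.

36.34 wt%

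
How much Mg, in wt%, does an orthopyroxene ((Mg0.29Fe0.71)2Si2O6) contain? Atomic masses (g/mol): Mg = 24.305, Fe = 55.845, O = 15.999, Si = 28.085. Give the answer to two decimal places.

5.74 wt%

Molar mass of (Mg0.29Fe0.71)2Si2O6: 0.58·24.305 + 1.42·55.845 + 2·28.085 + 6·15.999 = 245.561 g/mol.
Mass of Mg per formula unit: 0.58 × 24.305 = 14.097 g.
Weight fraction Mg = 14.097 / 245.561 = 0.0574.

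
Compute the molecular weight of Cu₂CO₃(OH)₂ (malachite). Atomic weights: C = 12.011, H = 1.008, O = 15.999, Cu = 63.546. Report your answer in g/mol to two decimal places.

The formula mass is the sum 2*63.546 + 1*12.011 + 5*15.999 + 2*1.008.

221.11 g/mol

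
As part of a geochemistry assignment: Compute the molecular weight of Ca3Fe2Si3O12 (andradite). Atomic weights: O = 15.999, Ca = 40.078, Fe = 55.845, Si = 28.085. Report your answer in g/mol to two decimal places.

M = 3×40.078 + 2×55.845 + 3×28.085 + 12×15.999

508.17 g/mol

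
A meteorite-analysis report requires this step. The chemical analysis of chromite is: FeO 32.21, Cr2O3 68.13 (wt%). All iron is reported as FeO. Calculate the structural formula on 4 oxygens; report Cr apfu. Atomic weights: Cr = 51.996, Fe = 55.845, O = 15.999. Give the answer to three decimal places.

2.000 Cr apfu

32.21 wt% FeO ÷ 71.844 g/mol = 0.44833 mol, giving 0.44833 Fe and 0.44833 O.
68.13 wt% Cr2O3 ÷ 151.989 g/mol = 0.44826 mol, giving 0.89652 Cr and 1.34478 O.
Oxygen sums to 1.79311; scaling by 4/1.79311 = 2.23076 puts the formula on 4 O.
Cr: 0.89652 × 2.23076 = 2.000 atoms per formula unit.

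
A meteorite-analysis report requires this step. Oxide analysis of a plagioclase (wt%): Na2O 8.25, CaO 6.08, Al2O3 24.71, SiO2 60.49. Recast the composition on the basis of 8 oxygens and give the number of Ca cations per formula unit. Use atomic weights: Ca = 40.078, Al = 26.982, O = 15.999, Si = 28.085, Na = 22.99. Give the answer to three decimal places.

0.291 Ca apfu

8.25 wt% Na2O ÷ 61.979 g/mol = 0.13311 mol, giving 0.26622 Na and 0.13311 O.
6.08 wt% CaO ÷ 56.077 g/mol = 0.10842 mol, giving 0.10842 Ca and 0.10842 O.
24.71 wt% Al2O3 ÷ 101.961 g/mol = 0.24235 mol, giving 0.48470 Al and 0.72705 O.
60.49 wt% SiO2 ÷ 60.083 g/mol = 1.00677 mol, giving 1.00677 Si and 2.01354 O.
Oxygen sums to 2.98212; scaling by 8/2.98212 = 2.68266 puts the formula on 8 O.
Ca: 0.10842 × 2.68266 = 0.291 atoms per formula unit.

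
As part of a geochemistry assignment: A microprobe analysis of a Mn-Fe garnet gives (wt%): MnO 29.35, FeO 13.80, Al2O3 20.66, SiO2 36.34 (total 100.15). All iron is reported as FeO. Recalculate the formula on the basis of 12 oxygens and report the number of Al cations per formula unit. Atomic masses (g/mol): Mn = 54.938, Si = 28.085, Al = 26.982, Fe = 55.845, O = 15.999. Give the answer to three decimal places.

MnO: 29.35/70.937 = 0.41375 mol → 0.41375 mol Mn, 0.41375 mol O.
FeO: 13.80/71.844 = 0.19208 mol → 0.19208 mol Fe, 0.19208 mol O.
Al2O3: 20.66/101.961 = 0.20263 mol → 0.40526 mol Al, 0.60789 mol O.
SiO2: 36.34/60.083 = 0.60483 mol → 0.60483 mol Si, 1.20966 mol O.
Total oxygen = 2.42338 mol. Normalization factor = 12/2.42338 = 4.95176.
Al per 12 O = 0.40526 × 4.95176 = 2.007.

2.007 Al apfu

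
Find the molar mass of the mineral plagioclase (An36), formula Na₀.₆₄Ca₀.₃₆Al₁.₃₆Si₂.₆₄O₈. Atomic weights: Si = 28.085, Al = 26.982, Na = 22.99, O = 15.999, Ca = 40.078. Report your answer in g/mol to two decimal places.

267.97 g/mol

The formula mass is the sum 0.64*22.99 + 0.36*40.078 + 1.36*26.982 + 2.64*28.085 + 8*15.999.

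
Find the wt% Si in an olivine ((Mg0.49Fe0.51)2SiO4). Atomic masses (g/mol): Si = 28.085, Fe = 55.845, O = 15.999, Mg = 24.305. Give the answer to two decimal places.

16.25 wt%

Molar mass of (Mg0.49Fe0.51)2SiO4: 0.98*24.305 + 1.02*55.845 + 1*28.085 + 4*15.999 = 172.862 g/mol.
Mass of Si per formula unit: 1 × 28.085 = 28.085 g.
Weight fraction Si = 28.085 / 172.862 = 0.1625.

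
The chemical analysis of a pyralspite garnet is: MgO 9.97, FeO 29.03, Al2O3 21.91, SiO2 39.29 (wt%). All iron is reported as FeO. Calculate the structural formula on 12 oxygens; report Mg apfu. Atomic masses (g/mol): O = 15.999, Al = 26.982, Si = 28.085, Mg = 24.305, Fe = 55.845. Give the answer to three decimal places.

MgO: 9.97/40.304 = 0.24737 mol → 0.24737 mol Mg, 0.24737 mol O.
FeO: 29.03/71.844 = 0.40407 mol → 0.40407 mol Fe, 0.40407 mol O.
Al2O3: 21.91/101.961 = 0.21489 mol → 0.42978 mol Al, 0.64467 mol O.
SiO2: 39.29/60.083 = 0.65393 mol → 0.65393 mol Si, 1.30786 mol O.
Total oxygen = 2.60397 mol. Normalization factor = 12/2.60397 = 4.60835.
Mg per 12 O = 0.24737 × 4.60835 = 1.140.

1.140 Mg apfu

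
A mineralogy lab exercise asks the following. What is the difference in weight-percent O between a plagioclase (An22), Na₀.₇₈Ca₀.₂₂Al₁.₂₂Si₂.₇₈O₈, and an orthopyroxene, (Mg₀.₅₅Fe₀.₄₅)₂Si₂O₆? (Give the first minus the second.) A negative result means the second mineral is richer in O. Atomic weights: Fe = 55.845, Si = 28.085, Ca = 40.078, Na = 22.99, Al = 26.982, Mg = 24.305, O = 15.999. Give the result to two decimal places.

6.28 percentage points

First mineral: 127.992 g O in 265.736 g formula = 48.17 wt% O.
Second mineral: 95.994 g O in 229.160 g formula = 41.89 wt% O.
48.17% − 41.89% gives a difference of 6.28 percentage points.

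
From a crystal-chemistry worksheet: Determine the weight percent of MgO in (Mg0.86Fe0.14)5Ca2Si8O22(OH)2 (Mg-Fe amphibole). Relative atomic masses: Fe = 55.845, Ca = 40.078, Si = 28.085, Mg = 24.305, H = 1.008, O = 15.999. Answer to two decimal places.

Formula mass = 834.431 g/mol.
4.30 Mg → 4.3000 mol MgO per formula unit; M(MgO) = 40.304, so MgO mass = 173.307 g.
173.307/834.431 × 100 = 20.77 wt%.

20.77 wt%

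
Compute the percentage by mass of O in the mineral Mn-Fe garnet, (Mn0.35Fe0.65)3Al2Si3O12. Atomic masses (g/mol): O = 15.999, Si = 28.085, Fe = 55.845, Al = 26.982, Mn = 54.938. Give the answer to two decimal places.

38.65 wt%

Formula mass = 1.05×54.938 + 1.95×55.845 + 2×26.982 + 3×28.085 + 12×15.999 = 496.790 g/mol, of which 191.988 g is O.
So O makes up 191.988/496.790 = 0.3865 of the mass, i.e. 38.65%.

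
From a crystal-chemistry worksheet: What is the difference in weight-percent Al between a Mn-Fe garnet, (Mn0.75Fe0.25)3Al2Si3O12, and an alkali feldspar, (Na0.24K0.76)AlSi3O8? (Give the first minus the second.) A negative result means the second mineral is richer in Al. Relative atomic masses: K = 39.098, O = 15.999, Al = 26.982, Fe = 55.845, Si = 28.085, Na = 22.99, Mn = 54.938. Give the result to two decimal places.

1.06 percentage points

First mineral: 53.964 g Al in 495.701 g formula = 10.89 wt% Al.
Second mineral: 26.982 g Al in 274.461 g formula = 9.83 wt% Al.
10.89% − 9.83% gives a difference of 1.06 percentage points.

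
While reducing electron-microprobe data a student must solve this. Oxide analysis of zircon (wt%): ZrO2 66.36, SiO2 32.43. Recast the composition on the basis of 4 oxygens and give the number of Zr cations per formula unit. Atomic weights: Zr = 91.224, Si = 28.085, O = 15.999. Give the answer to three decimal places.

0.999 Zr apfu

ZrO2 (M=123.222): mol = 0.53854; Zr = 0.53854, O = 1.07708.
SiO2 (M=60.083): mol = 0.53975; Si = 0.53975, O = 1.07950.
ΣO = 2.15658; factor = 4/ΣO = 1.85479.
Zr apfu = 0.53854 × 1.85479 = 0.999.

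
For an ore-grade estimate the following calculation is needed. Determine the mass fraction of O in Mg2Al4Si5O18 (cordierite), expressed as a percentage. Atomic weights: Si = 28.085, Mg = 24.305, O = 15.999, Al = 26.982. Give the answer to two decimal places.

49.23 mass %

Molar mass of Mg2Al4Si5O18: 2·24.305 + 4·26.982 + 5·28.085 + 18·15.999 = 584.945 g/mol.
Mass of O per formula unit: 18 × 15.999 = 287.982 g.
Weight fraction O = 287.982 / 584.945 = 0.4923.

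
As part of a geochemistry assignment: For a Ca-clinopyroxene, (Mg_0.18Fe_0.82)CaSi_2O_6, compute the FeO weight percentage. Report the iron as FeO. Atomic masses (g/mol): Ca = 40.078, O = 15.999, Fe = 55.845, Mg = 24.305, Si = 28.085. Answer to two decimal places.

24.30 wt%

Formula mass = 242.410 g/mol.
0.82 Fe → 0.8200 mol FeO per formula unit; M(FeO) = 71.844, so FeO mass = 58.912 g.
58.912/242.410 × 100 = 24.30 wt%.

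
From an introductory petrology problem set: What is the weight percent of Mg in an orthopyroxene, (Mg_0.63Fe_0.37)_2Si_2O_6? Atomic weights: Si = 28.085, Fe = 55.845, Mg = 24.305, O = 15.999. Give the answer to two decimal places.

13.66 weight percent

M((Mg_0.63Fe_0.37)_2Si_2O_6) = 224.114 g/mol.
Mg contributes 1.26 × 24.305 = 30.624 g per mole.
30.624/224.114 = 0.1366 → 13.66%.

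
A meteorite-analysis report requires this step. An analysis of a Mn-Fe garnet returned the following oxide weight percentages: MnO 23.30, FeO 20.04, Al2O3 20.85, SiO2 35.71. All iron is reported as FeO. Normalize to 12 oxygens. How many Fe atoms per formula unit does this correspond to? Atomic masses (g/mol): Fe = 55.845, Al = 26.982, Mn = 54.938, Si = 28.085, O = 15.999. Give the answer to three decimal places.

MnO: 23.30/70.937 = 0.32846 mol → 0.32846 mol Mn, 0.32846 mol O.
FeO: 20.04/71.844 = 0.27894 mol → 0.27894 mol Fe, 0.27894 mol O.
Al2O3: 20.85/101.961 = 0.20449 mol → 0.40898 mol Al, 0.61347 mol O.
SiO2: 35.71/60.083 = 0.59434 mol → 0.59434 mol Si, 1.18868 mol O.
Total oxygen = 2.40955 mol. Normalization factor = 12/2.40955 = 4.98018.
Fe per 12 O = 0.27894 × 4.98018 = 1.389.

1.389 Fe apfu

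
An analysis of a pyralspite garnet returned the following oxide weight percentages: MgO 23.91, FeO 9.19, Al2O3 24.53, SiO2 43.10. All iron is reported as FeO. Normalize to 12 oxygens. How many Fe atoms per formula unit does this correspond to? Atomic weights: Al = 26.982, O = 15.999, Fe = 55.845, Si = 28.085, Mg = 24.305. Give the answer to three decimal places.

23.91 wt% MgO ÷ 40.304 g/mol = 0.59324 mol, giving 0.59324 Mg and 0.59324 O.
9.19 wt% FeO ÷ 71.844 g/mol = 0.12792 mol, giving 0.12792 Fe and 0.12792 O.
24.53 wt% Al2O3 ÷ 101.961 g/mol = 0.24058 mol, giving 0.48116 Al and 0.72174 O.
43.10 wt% SiO2 ÷ 60.083 g/mol = 0.71734 mol, giving 0.71734 Si and 1.43468 O.
Oxygen sums to 2.87758; scaling by 12/2.87758 = 4.17017 puts the formula on 12 O.
Fe: 0.12792 × 4.17017 = 0.533 atoms per formula unit.

0.533 Fe apfu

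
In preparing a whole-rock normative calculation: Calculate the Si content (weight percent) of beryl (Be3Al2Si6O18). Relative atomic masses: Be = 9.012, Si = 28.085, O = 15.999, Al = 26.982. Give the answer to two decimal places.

31.35 weight percent

Formula mass = 3·9.012 + 2·26.982 + 6·28.085 + 18·15.999 = 537.492 g/mol, of which 168.510 g is Si.
So Si makes up 168.510/537.492 = 0.3135 of the mass, i.e. 31.35%.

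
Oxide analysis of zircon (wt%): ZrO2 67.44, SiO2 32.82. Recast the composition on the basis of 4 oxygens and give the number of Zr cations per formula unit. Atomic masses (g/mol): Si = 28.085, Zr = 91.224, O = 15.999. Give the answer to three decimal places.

1.001 Zr apfu

ZrO2: 67.44/123.222 = 0.54730 mol → 0.54730 mol Zr, 1.09460 mol O.
SiO2: 32.82/60.083 = 0.54624 mol → 0.54624 mol Si, 1.09248 mol O.
Total oxygen = 2.18708 mol. Normalization factor = 4/2.18708 = 1.82892.
Zr per 4 O = 0.54730 × 1.82892 = 1.001.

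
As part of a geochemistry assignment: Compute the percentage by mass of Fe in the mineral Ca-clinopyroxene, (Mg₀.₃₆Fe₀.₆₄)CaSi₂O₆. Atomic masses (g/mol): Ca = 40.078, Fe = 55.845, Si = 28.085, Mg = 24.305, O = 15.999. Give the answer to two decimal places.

15.10 wt%

Molar mass of (Mg₀.₃₆Fe₀.₆₄)CaSi₂O₆: 0.36×24.305 + 0.64×55.845 + 1×40.078 + 2×28.085 + 6×15.999 = 236.733 g/mol.
Mass of Fe per formula unit: 0.64 × 55.845 = 35.741 g.
Weight fraction Fe = 35.741 / 236.733 = 0.1510.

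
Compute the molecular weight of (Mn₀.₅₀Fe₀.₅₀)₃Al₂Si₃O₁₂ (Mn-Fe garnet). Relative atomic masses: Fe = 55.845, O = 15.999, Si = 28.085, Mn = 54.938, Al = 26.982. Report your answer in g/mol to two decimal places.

496.38 g/mol

Mn: 1.50 × 54.938 = 82.4070
Fe: 1.50 × 55.845 = 83.7675
Al: 2 × 26.982 = 53.9640
Si: 3 × 28.085 = 84.2550
O: 12 × 15.999 = 191.9880
Summing the contributions gives the formula mass.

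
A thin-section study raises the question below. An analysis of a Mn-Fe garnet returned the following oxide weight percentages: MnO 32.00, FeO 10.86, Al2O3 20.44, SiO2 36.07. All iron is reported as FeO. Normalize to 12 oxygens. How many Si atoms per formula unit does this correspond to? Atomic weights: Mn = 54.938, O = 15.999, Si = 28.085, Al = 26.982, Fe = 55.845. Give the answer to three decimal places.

2.996 Si apfu

32.00 wt% MnO ÷ 70.937 g/mol = 0.45110 mol, giving 0.45110 Mn and 0.45110 O.
10.86 wt% FeO ÷ 71.844 g/mol = 0.15116 mol, giving 0.15116 Fe and 0.15116 O.
20.44 wt% Al2O3 ÷ 101.961 g/mol = 0.20047 mol, giving 0.40094 Al and 0.60141 O.
36.07 wt% SiO2 ÷ 60.083 g/mol = 0.60034 mol, giving 0.60034 Si and 1.20068 O.
Oxygen sums to 2.40435; scaling by 12/2.40435 = 4.99095 puts the formula on 12 O.
Si: 0.60034 × 4.99095 = 2.996 atoms per formula unit.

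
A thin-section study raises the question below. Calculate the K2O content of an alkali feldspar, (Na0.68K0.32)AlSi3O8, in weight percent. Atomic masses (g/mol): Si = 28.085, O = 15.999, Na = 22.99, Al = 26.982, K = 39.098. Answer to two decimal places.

Formula mass = 267.374 g/mol.
0.32 K → 0.1600 mol K2O per formula unit; M(K2O) = 94.195, so K2O mass = 15.071 g.
15.071/267.374 × 100 = 5.64 wt%.

5.64 wt%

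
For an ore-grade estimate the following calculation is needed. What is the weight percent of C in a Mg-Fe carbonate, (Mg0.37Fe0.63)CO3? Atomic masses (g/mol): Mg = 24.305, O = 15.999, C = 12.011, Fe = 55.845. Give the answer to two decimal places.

Formula mass = 0.37×24.305 + 0.63×55.845 + 1×12.011 + 3×15.999 = 104.183 g/mol, of which 12.011 g is C.
So C makes up 12.011/104.183 = 0.1153 of the mass, i.e. 11.53%.

11.53 mass %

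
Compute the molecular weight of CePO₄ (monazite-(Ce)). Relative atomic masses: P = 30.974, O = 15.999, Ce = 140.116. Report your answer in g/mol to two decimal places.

M = 1×140.116 + 1×30.974 + 4×15.999

235.09 g/mol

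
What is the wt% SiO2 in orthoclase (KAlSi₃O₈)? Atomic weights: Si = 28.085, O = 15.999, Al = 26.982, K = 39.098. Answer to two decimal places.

Formula mass = 278.327 g/mol.
3 Si → 3.0000 mol SiO2 per formula unit; M(SiO2) = 60.083, so SiO2 mass = 180.249 g.
180.249/278.327 × 100 = 64.76 wt%.

64.76 wt%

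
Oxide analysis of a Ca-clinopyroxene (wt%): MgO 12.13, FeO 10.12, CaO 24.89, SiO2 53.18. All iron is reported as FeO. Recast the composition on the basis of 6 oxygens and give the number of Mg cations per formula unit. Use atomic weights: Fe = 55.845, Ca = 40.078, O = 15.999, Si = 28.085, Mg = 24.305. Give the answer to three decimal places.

0.680 Mg apfu

MgO (M=40.304): mol = 0.30096; Mg = 0.30096, O = 0.30096.
FeO (M=71.844): mol = 0.14086; Fe = 0.14086, O = 0.14086.
CaO (M=56.077): mol = 0.44385; Ca = 0.44385, O = 0.44385.
SiO2 (M=60.083): mol = 0.88511; Si = 0.88511, O = 1.77022.
ΣO = 2.65589; factor = 6/ΣO = 2.25913.
Mg apfu = 0.30096 × 2.25913 = 0.680.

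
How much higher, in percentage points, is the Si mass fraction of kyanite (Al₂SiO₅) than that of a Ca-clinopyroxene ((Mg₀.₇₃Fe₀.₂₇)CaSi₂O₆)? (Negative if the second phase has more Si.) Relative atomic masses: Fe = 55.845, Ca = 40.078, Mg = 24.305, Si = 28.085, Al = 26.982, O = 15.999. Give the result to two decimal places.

-7.63 percentage points

M(Al₂SiO₅) = 162.044 g/mol, so wt% Si = 28.085/162.044 × 100 = 17.33%.
M((Mg₀.₇₃Fe₀.₂₇)CaSi₂O₆) = 225.063 g/mol, so wt% Si = 56.170/225.063 × 100 = 24.96%.
17.33 − 24.96 = -7.63 pp.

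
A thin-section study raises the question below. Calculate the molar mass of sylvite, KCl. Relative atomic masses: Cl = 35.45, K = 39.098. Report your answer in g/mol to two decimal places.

74.55 g/mol

The formula mass is the sum 1(39.098) + 1(35.45).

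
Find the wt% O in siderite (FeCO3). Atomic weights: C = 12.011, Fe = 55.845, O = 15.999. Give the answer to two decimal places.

Molar mass of FeCO3: 1×55.845 + 1×12.011 + 3×15.999 = 115.853 g/mol.
Mass of O per formula unit: 3 × 15.999 = 47.997 g.
Weight fraction O = 47.997 / 115.853 = 0.4143.

41.43 wt%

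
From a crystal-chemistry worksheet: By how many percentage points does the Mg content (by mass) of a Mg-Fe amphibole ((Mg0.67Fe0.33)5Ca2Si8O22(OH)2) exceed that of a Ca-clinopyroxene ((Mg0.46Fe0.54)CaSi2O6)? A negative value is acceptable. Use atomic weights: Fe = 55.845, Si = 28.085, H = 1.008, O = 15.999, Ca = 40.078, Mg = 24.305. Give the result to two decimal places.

4.63 percentage points

M((Mg0.67Fe0.33)5Ca2Si8O22(OH)2) = 864.394 g/mol, so wt% Mg = 81.422/864.394 × 100 = 9.42%.
M((Mg0.46Fe0.54)CaSi2O6) = 233.579 g/mol, so wt% Mg = 11.180/233.579 × 100 = 4.79%.
9.42 − 4.79 = 4.63 pp.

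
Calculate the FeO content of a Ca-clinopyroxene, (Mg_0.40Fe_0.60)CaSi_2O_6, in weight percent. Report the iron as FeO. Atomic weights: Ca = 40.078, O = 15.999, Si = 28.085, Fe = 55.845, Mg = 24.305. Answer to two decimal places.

Formula mass = 235.471 g/mol.
0.60 Fe → 0.6000 mol FeO per formula unit; M(FeO) = 71.844, so FeO mass = 43.106 g.
43.106/235.471 × 100 = 18.31 wt%.

18.31 wt%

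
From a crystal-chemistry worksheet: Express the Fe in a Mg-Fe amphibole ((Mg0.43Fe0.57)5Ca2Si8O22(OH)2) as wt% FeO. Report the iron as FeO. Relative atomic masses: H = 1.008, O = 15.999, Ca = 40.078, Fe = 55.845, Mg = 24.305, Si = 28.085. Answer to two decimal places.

22.69 wt%

Formula mass = 902.242 g/mol.
2.85 Fe → 2.8500 mol FeO per formula unit; M(FeO) = 71.844, so FeO mass = 204.755 g.
204.755/902.242 × 100 = 22.69 wt%.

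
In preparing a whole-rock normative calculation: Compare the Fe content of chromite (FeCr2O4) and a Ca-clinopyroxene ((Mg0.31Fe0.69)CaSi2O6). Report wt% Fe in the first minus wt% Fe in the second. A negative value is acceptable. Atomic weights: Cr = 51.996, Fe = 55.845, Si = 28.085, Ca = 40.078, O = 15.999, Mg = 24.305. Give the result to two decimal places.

M(FeCr2O4) = 223.833 g/mol, so wt% Fe = 55.845/223.833 × 100 = 24.95%.
M((Mg0.31Fe0.69)CaSi2O6) = 238.310 g/mol, so wt% Fe = 38.533/238.310 × 100 = 16.17%.
24.95 − 16.17 = 8.78 pp.

8.78 percentage points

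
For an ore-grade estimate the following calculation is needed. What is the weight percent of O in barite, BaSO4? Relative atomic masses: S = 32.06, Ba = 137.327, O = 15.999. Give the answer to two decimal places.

Formula mass = 1×137.327 + 1×32.06 + 4×15.999 = 233.383 g/mol, of which 63.996 g is O.
So O makes up 63.996/233.383 = 0.2742 of the mass, i.e. 27.42%.

27.42 mass %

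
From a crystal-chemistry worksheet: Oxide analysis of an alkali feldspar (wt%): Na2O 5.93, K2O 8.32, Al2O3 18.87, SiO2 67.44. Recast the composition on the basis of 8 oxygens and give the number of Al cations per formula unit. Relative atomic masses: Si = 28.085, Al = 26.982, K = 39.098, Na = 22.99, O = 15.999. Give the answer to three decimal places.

0.992 Al apfu

Na2O (M=61.979): mol = 0.09568; Na = 0.19136, O = 0.09568.
K2O (M=94.195): mol = 0.08833; K = 0.17666, O = 0.08833.
Al2O3 (M=101.961): mol = 0.18507; Al = 0.37014, O = 0.55521.
SiO2 (M=60.083): mol = 1.12245; Si = 1.12245, O = 2.24490.
ΣO = 2.98412; factor = 8/ΣO = 2.68086.
Al apfu = 0.37014 × 2.68086 = 0.992.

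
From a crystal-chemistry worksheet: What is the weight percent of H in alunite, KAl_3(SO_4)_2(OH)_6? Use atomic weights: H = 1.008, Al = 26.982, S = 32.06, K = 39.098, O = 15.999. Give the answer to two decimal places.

Formula mass = 1×39.098 + 3×26.982 + 2×32.06 + 14×15.999 + 6×1.008 = 414.198 g/mol, of which 6.048 g is H.
So H makes up 6.048/414.198 = 0.0146 of the mass, i.e. 1.46%.

1.46 weight percent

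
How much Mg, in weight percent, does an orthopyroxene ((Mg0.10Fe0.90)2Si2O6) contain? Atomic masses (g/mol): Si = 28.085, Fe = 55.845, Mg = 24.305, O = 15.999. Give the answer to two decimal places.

1.89 weight percent

Formula mass = 0.20*24.305 + 1.80*55.845 + 2*28.085 + 6*15.999 = 257.546 g/mol, of which 4.861 g is Mg.
So Mg makes up 4.861/257.546 = 0.0189 of the mass, i.e. 1.89%.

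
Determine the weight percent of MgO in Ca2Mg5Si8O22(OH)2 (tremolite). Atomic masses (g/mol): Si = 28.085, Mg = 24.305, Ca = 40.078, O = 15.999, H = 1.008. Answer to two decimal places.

Molar mass of Ca2Mg5Si8O22(OH)2 = 2*40.078 + 5*24.305 + 8*28.085 + 24*15.999 + 2*1.008 = 812.353 g/mol.
Each formula unit contains 5 Mg, equivalent to 5/1 = 5.0000 mol MgO.
M(MgO) = 1×24.305 + 1×15.999 = 40.304 g/mol.
Mass of MgO per formula unit = 5.0000 × 40.304 = 201.520 g.
MgO wt% = 201.520 / 812.353 × 100 = 24.81%.

24.81 wt%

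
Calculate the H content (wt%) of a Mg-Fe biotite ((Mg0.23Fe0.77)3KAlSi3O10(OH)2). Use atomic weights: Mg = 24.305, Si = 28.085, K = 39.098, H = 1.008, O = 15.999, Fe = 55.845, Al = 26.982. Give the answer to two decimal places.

Molar mass of (Mg0.23Fe0.77)3KAlSi3O10(OH)2: 0.69·24.305 + 2.31·55.845 + 1·39.098 + 1·26.982 + 3·28.085 + 12·15.999 + 2·1.008 = 490.111 g/mol.
Mass of H per formula unit: 2 × 1.008 = 2.016 g.
Weight fraction H = 2.016 / 490.111 = 0.0041.

0.41 wt%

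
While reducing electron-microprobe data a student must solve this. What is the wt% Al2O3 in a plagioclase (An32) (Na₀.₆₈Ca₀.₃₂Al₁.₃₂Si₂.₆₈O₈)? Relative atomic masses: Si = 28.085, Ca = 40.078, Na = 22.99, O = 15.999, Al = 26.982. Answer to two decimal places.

Molar mass of Na₀.₆₈Ca₀.₃₂Al₁.₃₂Si₂.₆₈O₈ = 0.68×22.99 + 0.32×40.078 + 1.32×26.982 + 2.68×28.085 + 8×15.999 = 267.334 g/mol.
Each formula unit contains 1.32 Al, equivalent to 1.32/2 = 0.6600 mol Al2O3.
M(Al2O3) = 2×26.982 + 3×15.999 = 101.961 g/mol.
Mass of Al2O3 per formula unit = 0.6600 × 101.961 = 67.294 g.
Al2O3 wt% = 67.294 / 267.334 × 100 = 25.17%.

25.17 wt%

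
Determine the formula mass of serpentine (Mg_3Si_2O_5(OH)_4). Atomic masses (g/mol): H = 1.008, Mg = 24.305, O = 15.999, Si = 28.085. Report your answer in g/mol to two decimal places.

M = 3(24.305) + 2(28.085) + 9(15.999) + 4(1.008)

277.11 g/mol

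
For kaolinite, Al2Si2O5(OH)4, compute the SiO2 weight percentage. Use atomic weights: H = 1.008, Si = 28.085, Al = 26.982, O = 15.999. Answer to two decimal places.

Molar mass of Al2Si2O5(OH)4 = 2×26.982 + 2×28.085 + 9×15.999 + 4×1.008 = 258.157 g/mol.
Each formula unit contains 2 Si, equivalent to 2/1 = 2.0000 mol SiO2.
M(SiO2) = 1×28.085 + 2×15.999 = 60.083 g/mol.
Mass of SiO2 per formula unit = 2.0000 × 60.083 = 120.166 g.
SiO2 wt% = 120.166 / 258.157 × 100 = 46.55%.

46.55 wt%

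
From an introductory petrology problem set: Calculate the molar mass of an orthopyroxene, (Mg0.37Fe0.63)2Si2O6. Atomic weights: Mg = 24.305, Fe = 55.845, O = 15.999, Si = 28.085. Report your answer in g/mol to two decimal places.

M = 0.74(24.305) + 1.26(55.845) + 2(28.085) + 6(15.999)

240.51 g/mol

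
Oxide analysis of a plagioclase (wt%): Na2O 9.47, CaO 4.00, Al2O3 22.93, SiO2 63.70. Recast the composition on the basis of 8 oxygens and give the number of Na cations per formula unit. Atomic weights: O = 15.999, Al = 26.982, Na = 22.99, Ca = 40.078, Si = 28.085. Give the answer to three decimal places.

9.47 wt% Na2O ÷ 61.979 g/mol = 0.15279 mol, giving 0.30558 Na and 0.15279 O.
4.00 wt% CaO ÷ 56.077 g/mol = 0.07133 mol, giving 0.07133 Ca and 0.07133 O.
22.93 wt% Al2O3 ÷ 101.961 g/mol = 0.22489 mol, giving 0.44978 Al and 0.67467 O.
63.70 wt% SiO2 ÷ 60.083 g/mol = 1.06020 mol, giving 1.06020 Si and 2.12040 O.
Oxygen sums to 3.01919; scaling by 8/3.01919 = 2.64972 puts the formula on 8 O.
Na: 0.30558 × 2.64972 = 0.810 atoms per formula unit.

0.810 Na apfu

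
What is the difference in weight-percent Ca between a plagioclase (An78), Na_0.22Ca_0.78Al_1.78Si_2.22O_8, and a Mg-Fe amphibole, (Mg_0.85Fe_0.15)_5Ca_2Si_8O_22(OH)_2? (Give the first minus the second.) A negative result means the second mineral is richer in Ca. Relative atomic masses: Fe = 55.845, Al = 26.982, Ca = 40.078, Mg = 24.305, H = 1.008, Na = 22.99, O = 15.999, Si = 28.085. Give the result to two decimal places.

Ca in Na_0.22Ca_0.78Al_1.78Si_2.22O_8: molar mass 274.687 g/mol; 0.78×40.078 = 31.261 g → 11.38 wt%.
Ca in (Mg_0.85Fe_0.15)_5Ca_2Si_8O_22(OH)_2: molar mass 836.008 g/mol; 2×40.078 = 80.156 g → 9.59 wt%.
Difference = 11.38 − 9.59 = 1.79 percentage points.

1.79 percentage points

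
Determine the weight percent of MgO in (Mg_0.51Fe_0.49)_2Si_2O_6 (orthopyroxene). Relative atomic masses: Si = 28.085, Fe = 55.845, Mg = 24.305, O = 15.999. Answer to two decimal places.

17.74 wt%

Molar mass of (Mg_0.51Fe_0.49)_2Si_2O_6 = 1.02×24.305 + 0.98×55.845 + 2×28.085 + 6×15.999 = 231.683 g/mol.
Each formula unit contains 1.02 Mg, equivalent to 1.02/1 = 1.0200 mol MgO.
M(MgO) = 1×24.305 + 1×15.999 = 40.304 g/mol.
Mass of MgO per formula unit = 1.0200 × 40.304 = 41.110 g.
MgO wt% = 41.110 / 231.683 × 100 = 17.74%.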